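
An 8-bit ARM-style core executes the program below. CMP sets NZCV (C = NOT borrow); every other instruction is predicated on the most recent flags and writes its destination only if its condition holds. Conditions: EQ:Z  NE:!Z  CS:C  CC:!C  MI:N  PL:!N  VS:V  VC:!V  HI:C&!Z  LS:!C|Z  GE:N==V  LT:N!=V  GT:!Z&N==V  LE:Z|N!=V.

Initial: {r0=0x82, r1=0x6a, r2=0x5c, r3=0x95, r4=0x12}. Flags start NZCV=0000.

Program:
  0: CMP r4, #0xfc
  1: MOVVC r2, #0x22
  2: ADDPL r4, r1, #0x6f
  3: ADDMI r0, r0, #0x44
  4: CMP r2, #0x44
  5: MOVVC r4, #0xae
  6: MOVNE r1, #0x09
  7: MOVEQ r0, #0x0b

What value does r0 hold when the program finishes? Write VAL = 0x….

[0] flags=0000 → (cmp)
[1] flags=0000 VC?T → r2=0x22
[2] flags=0000 PL?T → r4=0xd9
[3] flags=0000 MI?F → skip
[4] flags=1000 → (cmp)
[5] flags=1000 VC?T → r4=0xae
[6] flags=1000 NE?T → r1=0x09
[7] flags=1000 EQ?F → skip

VAL = 0x82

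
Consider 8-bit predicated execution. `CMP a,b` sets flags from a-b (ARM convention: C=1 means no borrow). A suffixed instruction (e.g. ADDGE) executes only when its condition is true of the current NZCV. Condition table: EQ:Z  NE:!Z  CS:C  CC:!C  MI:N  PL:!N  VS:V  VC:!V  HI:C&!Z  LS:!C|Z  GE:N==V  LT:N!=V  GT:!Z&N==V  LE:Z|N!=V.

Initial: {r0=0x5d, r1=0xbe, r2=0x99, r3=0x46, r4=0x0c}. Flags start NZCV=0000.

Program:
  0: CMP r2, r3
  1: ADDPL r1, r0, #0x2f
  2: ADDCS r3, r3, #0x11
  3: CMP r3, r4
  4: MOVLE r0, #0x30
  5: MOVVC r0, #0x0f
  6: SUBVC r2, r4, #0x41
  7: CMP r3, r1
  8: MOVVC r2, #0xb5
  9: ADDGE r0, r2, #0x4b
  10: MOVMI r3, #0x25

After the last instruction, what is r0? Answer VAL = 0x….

0: ✓ CMP  NZCV=0011
1: ✓ ADDPL  r1←0x8c
2: ✓ ADDCS  r3←0x57
3: ✓ CMP  NZCV=0010
4: · MOVLE
5: ✓ MOVVC  r0←0x0f
6: ✓ SUBVC  r2←0xcb
7: ✓ CMP  NZCV=1001
8: · MOVVC
9: ✓ ADDGE  r0←0x16
10: ✓ MOVMI  r3←0x25

VAL = 0x16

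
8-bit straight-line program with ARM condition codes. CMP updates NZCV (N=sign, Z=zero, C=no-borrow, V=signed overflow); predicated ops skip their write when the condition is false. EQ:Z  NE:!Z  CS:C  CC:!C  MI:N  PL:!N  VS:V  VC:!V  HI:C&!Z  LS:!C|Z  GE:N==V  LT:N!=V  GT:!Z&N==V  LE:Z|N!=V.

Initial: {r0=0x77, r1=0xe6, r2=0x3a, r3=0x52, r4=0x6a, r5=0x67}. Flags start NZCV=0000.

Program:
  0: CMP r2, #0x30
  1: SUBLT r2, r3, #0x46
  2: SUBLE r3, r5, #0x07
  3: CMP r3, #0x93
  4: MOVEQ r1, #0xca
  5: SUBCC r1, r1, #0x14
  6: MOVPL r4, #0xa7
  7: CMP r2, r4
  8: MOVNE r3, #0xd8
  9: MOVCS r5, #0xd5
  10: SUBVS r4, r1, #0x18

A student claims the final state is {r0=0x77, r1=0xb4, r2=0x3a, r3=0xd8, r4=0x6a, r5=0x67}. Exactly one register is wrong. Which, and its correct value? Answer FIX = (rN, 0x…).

0: ✓ CMP  NZCV=0010
1: · SUBLT
2: · SUBLE
3: ✓ CMP  NZCV=1001
4: · MOVEQ
5: ✓ SUBCC  r1←0xd2
6: · MOVPL
7: ✓ CMP  NZCV=1000
8: ✓ MOVNE  r3←0xd8
9: · MOVCS
10: · SUBVS

FIX = (r1, 0xd2)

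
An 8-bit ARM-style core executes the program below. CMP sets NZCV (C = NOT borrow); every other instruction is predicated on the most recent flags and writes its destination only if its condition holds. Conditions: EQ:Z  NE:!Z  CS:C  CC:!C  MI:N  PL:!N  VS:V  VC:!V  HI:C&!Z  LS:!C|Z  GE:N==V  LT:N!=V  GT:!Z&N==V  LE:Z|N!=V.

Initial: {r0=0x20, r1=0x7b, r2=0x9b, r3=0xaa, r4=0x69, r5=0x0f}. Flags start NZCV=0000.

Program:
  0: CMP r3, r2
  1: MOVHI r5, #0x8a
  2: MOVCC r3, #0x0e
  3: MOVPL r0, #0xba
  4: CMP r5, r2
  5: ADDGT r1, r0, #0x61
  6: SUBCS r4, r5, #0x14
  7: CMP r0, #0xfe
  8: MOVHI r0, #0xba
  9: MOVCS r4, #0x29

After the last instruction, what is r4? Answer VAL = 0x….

VAL = 0x69

[0] flags=0010 → (cmp)
[1] flags=0010 HI?T → r5=0x8a
[2] flags=0010 CC?F → skip
[3] flags=0010 PL?T → r0=0xba
[4] flags=1000 → (cmp)
[5] flags=1000 GT?F → skip
[6] flags=1000 CS?F → skip
[7] flags=1000 → (cmp)
[8] flags=1000 HI?F → skip
[9] flags=1000 CS?F → skip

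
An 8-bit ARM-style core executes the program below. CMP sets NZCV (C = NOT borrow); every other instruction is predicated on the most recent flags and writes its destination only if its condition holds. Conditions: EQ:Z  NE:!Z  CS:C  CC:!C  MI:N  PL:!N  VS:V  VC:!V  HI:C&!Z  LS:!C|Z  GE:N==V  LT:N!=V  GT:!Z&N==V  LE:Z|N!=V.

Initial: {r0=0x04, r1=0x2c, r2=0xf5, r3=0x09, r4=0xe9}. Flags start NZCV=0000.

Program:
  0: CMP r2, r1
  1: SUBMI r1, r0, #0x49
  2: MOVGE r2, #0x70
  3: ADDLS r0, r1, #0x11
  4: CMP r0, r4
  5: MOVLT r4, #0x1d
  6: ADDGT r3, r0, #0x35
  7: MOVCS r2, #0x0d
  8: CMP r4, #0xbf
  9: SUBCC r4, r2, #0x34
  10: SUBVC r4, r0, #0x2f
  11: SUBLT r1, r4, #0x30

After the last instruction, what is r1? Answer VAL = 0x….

[0] flags=1010 → (cmp)
[1] flags=1010 MI?T → r1=0xbb
[2] flags=1010 GE?F → skip
[3] flags=1010 LS?F → skip
[4] flags=0000 → (cmp)
[5] flags=0000 LT?F → skip
[6] flags=0000 GT?T → r3=0x39
[7] flags=0000 CS?F → skip
[8] flags=0010 → (cmp)
[9] flags=0010 CC?F → skip
[10] flags=0010 VC?T → r4=0xd5
[11] flags=0010 LT?F → skip

VAL = 0xbb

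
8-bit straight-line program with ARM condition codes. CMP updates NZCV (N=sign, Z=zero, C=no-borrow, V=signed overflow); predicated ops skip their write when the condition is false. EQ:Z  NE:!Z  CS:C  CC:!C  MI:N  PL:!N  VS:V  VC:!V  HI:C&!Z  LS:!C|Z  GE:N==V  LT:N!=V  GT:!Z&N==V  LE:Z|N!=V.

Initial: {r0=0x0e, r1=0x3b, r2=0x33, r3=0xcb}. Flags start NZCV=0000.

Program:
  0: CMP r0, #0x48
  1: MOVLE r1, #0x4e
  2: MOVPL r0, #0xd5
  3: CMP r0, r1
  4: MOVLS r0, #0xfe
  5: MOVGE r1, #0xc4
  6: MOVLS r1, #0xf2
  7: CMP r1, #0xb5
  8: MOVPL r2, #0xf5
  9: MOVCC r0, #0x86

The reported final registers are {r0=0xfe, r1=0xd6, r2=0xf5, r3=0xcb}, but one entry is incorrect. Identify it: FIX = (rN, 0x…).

FIX = (r1, 0xf2)

[0] flags=1000 → (cmp)
[1] flags=1000 LE?T → r1=0x4e
[2] flags=1000 PL?F → skip
[3] flags=1000 → (cmp)
[4] flags=1000 LS?T → r0=0xfe
[5] flags=1000 GE?F → skip
[6] flags=1000 LS?T → r1=0xf2
[7] flags=0010 → (cmp)
[8] flags=0010 PL?T → r2=0xf5
[9] flags=0010 CC?F → skip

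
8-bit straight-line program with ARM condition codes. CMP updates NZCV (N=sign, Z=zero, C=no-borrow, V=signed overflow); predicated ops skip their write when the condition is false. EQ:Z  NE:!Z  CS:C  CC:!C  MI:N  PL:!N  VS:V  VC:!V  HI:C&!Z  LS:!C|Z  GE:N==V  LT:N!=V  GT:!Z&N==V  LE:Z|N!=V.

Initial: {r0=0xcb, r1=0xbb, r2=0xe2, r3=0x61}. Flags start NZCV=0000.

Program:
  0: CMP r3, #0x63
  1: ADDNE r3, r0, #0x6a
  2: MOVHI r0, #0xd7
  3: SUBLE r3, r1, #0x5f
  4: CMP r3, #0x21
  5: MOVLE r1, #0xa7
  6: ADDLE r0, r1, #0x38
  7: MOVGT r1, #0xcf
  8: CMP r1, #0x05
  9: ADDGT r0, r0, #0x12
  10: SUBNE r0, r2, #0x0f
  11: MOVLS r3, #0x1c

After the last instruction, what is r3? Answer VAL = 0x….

VAL = 0x5c

0: ✓ CMP  NZCV=1000
1: ✓ ADDNE  r3←0x35
2: · MOVHI
3: ✓ SUBLE  r3←0x5c
4: ✓ CMP  NZCV=0010
5: · MOVLE
6: · ADDLE
7: ✓ MOVGT  r1←0xcf
8: ✓ CMP  NZCV=1010
9: · ADDGT
10: ✓ SUBNE  r0←0xd3
11: · MOVLS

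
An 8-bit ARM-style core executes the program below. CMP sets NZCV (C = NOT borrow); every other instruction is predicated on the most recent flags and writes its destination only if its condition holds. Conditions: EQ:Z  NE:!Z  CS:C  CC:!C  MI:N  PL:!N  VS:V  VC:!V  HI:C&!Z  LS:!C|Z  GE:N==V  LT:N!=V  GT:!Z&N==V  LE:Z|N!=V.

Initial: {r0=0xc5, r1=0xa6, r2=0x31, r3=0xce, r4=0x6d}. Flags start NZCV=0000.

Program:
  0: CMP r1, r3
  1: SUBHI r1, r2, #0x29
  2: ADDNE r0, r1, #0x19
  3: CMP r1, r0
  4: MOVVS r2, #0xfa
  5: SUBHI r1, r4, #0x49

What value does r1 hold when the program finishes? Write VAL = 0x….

[0] flags=1000 → (cmp)
[1] flags=1000 HI?F → skip
[2] flags=1000 NE?T → r0=0xbf
[3] flags=1000 → (cmp)
[4] flags=1000 VS?F → skip
[5] flags=1000 HI?F → skip

VAL = 0xa6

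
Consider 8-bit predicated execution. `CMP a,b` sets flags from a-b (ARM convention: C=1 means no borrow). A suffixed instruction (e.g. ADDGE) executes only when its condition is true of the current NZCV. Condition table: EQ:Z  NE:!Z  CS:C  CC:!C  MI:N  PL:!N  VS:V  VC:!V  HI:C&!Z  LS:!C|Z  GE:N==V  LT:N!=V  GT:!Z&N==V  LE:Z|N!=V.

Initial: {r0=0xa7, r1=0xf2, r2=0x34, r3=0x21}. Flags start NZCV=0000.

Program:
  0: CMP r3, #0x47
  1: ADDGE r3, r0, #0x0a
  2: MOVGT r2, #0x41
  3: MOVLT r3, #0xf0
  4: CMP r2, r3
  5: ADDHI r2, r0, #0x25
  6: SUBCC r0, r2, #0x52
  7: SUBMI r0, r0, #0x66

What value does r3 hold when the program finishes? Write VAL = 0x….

VAL = 0xf0

[0] flags=1000 → (cmp)
[1] flags=1000 GE?F → skip
[2] flags=1000 GT?F → skip
[3] flags=1000 LT?T → r3=0xf0
[4] flags=0000 → (cmp)
[5] flags=0000 HI?F → skip
[6] flags=0000 CC?T → r0=0xe2
[7] flags=0000 MI?F → skip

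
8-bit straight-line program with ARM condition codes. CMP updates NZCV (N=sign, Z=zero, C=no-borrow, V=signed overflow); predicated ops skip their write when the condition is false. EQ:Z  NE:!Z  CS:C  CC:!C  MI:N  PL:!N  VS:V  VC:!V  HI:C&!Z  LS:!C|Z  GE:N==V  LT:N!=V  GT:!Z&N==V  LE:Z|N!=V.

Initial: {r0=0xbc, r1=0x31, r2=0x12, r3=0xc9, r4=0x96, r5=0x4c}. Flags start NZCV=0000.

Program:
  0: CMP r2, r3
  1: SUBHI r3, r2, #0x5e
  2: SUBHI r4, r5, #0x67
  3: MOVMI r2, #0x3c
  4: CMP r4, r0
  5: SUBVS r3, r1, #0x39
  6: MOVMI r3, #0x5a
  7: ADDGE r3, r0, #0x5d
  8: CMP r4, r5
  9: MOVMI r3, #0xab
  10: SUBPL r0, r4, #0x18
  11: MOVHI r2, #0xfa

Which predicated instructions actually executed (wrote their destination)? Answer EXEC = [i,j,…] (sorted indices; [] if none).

0: ✓ CMP  NZCV=0000
1: · SUBHI
2: · SUBHI
3: · MOVMI
4: ✓ CMP  NZCV=1000
5: · SUBVS
6: ✓ MOVMI  r3←0x5a
7: · ADDGE
8: ✓ CMP  NZCV=0011
9: · MOVMI
10: ✓ SUBPL  r0←0x7e
11: ✓ MOVHI  r2←0xfa

EXEC = [6,10,11]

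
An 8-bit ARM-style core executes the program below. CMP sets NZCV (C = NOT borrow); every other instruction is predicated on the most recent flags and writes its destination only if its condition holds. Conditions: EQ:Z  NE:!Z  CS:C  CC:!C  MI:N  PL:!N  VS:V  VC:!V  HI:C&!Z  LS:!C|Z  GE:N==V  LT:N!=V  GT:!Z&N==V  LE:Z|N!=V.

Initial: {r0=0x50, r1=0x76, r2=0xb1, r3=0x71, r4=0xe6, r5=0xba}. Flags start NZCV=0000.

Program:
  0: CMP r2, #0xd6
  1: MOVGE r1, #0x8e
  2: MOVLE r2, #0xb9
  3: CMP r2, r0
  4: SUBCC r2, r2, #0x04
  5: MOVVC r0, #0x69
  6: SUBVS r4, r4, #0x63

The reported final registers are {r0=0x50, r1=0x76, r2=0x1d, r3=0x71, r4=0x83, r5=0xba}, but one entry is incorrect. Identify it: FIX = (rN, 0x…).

0: ✓ CMP  NZCV=1000
1: · MOVGE
2: ✓ MOVLE  r2←0xb9
3: ✓ CMP  NZCV=0011
4: · SUBCC
5: · MOVVC
6: ✓ SUBVS  r4←0x83

FIX = (r2, 0xb9)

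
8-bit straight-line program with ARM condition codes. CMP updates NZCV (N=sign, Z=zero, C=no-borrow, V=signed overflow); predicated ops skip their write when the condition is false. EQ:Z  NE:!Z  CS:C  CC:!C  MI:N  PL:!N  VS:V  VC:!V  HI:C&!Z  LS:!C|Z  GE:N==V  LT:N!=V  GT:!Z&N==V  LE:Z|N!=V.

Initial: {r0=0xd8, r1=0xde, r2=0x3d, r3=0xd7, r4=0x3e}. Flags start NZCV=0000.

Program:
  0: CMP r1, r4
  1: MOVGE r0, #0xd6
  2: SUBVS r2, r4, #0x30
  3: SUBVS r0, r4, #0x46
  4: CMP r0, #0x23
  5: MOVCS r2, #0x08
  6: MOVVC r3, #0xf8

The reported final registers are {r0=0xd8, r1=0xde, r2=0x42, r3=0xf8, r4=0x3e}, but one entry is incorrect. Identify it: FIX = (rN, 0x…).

FIX = (r2, 0x08)

[0] flags=1010 → (cmp)
[1] flags=1010 GE?F → skip
[2] flags=1010 VS?F → skip
[3] flags=1010 VS?F → skip
[4] flags=1010 → (cmp)
[5] flags=1010 CS?T → r2=0x08
[6] flags=1010 VC?T → r3=0xf8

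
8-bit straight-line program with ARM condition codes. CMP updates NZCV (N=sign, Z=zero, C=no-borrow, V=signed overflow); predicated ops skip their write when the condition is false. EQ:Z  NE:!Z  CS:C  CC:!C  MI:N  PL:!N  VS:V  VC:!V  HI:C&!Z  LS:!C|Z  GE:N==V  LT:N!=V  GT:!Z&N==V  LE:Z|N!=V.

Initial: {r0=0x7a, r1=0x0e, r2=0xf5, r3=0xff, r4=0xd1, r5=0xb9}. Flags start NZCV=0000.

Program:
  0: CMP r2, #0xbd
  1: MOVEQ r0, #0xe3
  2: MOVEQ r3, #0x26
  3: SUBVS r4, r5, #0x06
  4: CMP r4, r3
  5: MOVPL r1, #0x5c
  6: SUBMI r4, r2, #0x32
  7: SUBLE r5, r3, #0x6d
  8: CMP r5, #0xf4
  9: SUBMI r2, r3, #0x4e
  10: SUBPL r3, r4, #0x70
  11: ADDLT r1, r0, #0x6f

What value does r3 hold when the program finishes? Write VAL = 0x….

VAL = 0xff

0: ✓ CMP  NZCV=0010
1: · MOVEQ
2: · MOVEQ
3: · SUBVS
4: ✓ CMP  NZCV=1000
5: · MOVPL
6: ✓ SUBMI  r4←0xc3
7: ✓ SUBLE  r5←0x92
8: ✓ CMP  NZCV=1000
9: ✓ SUBMI  r2←0xb1
10: · SUBPL
11: ✓ ADDLT  r1←0xe9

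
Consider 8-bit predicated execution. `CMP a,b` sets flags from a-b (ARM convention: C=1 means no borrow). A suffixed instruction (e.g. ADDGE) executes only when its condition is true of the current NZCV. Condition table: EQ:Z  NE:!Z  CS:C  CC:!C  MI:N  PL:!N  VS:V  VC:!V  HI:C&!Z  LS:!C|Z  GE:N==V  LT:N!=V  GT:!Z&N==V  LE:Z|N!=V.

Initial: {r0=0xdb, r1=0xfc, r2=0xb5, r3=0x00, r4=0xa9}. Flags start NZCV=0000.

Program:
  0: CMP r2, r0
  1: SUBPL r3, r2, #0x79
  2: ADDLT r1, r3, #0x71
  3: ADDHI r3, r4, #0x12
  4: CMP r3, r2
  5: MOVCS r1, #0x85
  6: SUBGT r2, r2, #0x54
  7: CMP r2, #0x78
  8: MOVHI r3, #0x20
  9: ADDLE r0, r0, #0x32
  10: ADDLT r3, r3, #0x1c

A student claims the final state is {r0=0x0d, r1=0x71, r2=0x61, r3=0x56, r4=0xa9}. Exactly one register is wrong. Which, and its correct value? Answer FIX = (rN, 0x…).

FIX = (r3, 0x1c)

0: ✓ CMP  NZCV=1000
1: · SUBPL
2: ✓ ADDLT  r1←0x71
3: · ADDHI
4: ✓ CMP  NZCV=0000
5: · MOVCS
6: ✓ SUBGT  r2←0x61
7: ✓ CMP  NZCV=1000
8: · MOVHI
9: ✓ ADDLE  r0←0x0d
10: ✓ ADDLT  r3←0x1c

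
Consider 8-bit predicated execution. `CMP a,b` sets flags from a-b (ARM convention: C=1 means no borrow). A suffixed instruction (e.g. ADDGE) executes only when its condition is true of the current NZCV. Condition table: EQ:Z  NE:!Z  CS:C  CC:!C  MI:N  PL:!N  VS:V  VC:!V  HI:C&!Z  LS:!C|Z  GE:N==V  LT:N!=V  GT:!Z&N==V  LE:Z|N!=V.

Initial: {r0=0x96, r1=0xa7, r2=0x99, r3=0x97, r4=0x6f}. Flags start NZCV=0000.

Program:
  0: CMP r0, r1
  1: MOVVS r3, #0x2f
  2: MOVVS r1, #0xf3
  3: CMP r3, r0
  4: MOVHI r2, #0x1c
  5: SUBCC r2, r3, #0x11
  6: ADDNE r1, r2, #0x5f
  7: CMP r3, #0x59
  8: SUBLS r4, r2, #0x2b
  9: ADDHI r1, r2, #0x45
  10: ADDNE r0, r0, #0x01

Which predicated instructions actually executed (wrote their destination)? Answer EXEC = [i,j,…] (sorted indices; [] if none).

EXEC = [4,6,9,10]

[0] flags=1000 → (cmp)
[1] flags=1000 VS?F → skip
[2] flags=1000 VS?F → skip
[3] flags=0010 → (cmp)
[4] flags=0010 HI?T → r2=0x1c
[5] flags=0010 CC?F → skip
[6] flags=0010 NE?T → r1=0x7b
[7] flags=0011 → (cmp)
[8] flags=0011 LS?F → skip
[9] flags=0011 HI?T → r1=0x61
[10] flags=0011 NE?T → r0=0x97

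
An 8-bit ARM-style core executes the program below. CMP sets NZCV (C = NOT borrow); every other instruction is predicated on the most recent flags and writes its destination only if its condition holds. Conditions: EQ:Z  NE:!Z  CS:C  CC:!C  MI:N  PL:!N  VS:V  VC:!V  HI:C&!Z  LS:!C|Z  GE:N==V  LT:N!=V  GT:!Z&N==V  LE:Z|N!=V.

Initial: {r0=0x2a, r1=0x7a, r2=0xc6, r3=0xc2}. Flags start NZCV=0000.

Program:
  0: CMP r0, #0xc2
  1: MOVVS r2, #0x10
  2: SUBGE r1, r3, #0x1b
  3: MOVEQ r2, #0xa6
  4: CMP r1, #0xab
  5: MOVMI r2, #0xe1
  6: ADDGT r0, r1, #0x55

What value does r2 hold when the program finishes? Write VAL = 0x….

VAL = 0xe1

0: ✓ CMP  NZCV=0000
1: · MOVVS
2: ✓ SUBGE  r1←0xa7
3: · MOVEQ
4: ✓ CMP  NZCV=1000
5: ✓ MOVMI  r2←0xe1
6: · ADDGT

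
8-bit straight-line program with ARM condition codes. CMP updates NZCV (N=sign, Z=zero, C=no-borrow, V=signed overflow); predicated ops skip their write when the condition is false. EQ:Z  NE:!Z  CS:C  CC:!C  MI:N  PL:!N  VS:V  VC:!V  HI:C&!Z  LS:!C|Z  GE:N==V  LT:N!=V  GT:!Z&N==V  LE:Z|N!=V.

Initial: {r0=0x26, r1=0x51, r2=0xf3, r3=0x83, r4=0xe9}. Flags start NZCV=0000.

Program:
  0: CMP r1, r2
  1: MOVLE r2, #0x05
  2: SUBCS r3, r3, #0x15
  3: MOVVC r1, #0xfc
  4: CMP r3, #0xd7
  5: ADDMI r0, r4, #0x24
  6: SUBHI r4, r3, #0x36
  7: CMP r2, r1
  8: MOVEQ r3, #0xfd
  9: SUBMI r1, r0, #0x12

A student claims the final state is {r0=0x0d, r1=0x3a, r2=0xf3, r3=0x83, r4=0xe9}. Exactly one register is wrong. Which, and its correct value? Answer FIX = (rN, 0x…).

FIX = (r1, 0xfb)

0: ✓ CMP  NZCV=0000
1: · MOVLE
2: · SUBCS
3: ✓ MOVVC  r1←0xfc
4: ✓ CMP  NZCV=1000
5: ✓ ADDMI  r0←0x0d
6: · SUBHI
7: ✓ CMP  NZCV=1000
8: · MOVEQ
9: ✓ SUBMI  r1←0xfb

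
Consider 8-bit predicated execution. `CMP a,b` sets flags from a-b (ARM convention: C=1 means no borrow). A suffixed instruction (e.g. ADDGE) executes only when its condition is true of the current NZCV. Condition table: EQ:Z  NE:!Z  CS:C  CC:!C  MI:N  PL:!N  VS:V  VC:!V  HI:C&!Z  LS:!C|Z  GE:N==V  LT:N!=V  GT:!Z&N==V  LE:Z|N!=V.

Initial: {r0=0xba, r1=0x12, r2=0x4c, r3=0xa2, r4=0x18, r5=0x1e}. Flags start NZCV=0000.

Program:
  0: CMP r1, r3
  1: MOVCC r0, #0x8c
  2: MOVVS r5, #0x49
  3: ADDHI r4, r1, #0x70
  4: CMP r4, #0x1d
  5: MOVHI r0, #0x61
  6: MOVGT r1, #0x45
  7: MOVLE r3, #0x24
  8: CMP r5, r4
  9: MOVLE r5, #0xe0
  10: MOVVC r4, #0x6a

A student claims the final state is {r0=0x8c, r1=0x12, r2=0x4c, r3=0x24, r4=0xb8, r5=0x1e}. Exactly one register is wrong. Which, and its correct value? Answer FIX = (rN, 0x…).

0: ✓ CMP  NZCV=0000
1: ✓ MOVCC  r0←0x8c
2: · MOVVS
3: · ADDHI
4: ✓ CMP  NZCV=1000
5: · MOVHI
6: · MOVGT
7: ✓ MOVLE  r3←0x24
8: ✓ CMP  NZCV=0010
9: · MOVLE
10: ✓ MOVVC  r4←0x6a

FIX = (r4, 0x6a)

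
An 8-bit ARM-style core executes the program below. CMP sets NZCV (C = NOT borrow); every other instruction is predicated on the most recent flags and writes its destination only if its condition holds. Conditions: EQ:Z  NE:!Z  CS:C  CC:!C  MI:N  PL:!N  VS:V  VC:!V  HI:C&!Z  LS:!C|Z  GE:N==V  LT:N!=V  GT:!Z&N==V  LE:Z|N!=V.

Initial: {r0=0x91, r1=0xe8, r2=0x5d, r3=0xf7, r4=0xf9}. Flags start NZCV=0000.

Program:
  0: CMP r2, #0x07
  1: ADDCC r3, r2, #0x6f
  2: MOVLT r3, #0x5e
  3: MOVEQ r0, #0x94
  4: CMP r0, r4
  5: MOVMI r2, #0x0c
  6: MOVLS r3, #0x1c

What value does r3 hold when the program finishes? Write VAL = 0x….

VAL = 0x1c

[0] flags=0010 → (cmp)
[1] flags=0010 CC?F → skip
[2] flags=0010 LT?F → skip
[3] flags=0010 EQ?F → skip
[4] flags=1000 → (cmp)
[5] flags=1000 MI?T → r2=0x0c
[6] flags=1000 LS?T → r3=0x1c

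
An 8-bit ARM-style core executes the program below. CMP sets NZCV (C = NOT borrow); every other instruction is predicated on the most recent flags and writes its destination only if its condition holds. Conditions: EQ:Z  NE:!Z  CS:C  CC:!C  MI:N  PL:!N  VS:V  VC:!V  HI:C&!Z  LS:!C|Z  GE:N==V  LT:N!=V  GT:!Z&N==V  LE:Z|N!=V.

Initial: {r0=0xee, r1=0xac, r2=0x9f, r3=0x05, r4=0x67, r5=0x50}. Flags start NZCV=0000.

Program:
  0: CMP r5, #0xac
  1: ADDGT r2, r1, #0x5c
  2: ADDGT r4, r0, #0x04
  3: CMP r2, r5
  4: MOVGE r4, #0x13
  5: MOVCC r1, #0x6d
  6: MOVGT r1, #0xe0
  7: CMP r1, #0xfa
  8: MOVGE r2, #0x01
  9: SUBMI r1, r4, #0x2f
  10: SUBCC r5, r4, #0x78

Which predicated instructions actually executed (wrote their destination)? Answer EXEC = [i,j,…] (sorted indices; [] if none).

EXEC = [1,2,5,8,10]

0: ✓ CMP  NZCV=1001
1: ✓ ADDGT  r2←0x08
2: ✓ ADDGT  r4←0xf2
3: ✓ CMP  NZCV=1000
4: · MOVGE
5: ✓ MOVCC  r1←0x6d
6: · MOVGT
7: ✓ CMP  NZCV=0000
8: ✓ MOVGE  r2←0x01
9: · SUBMI
10: ✓ SUBCC  r5←0x7a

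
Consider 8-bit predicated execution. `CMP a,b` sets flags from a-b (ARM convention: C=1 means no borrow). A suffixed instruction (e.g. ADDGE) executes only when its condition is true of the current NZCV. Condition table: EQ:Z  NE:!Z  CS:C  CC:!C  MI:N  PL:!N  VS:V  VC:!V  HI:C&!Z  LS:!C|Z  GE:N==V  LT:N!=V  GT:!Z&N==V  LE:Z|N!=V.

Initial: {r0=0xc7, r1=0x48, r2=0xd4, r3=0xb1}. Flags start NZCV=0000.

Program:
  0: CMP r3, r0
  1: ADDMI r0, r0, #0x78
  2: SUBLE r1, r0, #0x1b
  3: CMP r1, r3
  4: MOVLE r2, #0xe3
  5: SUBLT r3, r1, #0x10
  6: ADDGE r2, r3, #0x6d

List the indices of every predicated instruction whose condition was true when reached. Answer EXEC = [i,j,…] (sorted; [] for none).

[0] flags=1000 → (cmp)
[1] flags=1000 MI?T → r0=0x3f
[2] flags=1000 LE?T → r1=0x24
[3] flags=0000 → (cmp)
[4] flags=0000 LE?F → skip
[5] flags=0000 LT?F → skip
[6] flags=0000 GE?T → r2=0x1e

EXEC = [1,2,6]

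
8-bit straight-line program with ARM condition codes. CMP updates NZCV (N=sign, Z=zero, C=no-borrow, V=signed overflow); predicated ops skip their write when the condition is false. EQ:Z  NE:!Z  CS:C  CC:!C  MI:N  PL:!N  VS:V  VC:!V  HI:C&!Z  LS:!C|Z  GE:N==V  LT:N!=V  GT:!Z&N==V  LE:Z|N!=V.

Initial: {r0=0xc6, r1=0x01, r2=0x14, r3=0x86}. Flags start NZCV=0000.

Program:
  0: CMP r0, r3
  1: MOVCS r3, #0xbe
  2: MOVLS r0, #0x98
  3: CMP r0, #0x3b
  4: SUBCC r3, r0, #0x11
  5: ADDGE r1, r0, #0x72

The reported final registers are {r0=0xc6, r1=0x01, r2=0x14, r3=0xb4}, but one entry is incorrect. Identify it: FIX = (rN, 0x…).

[0] flags=0010 → (cmp)
[1] flags=0010 CS?T → r3=0xbe
[2] flags=0010 LS?F → skip
[3] flags=1010 → (cmp)
[4] flags=1010 CC?F → skip
[5] flags=1010 GE?F → skip

FIX = (r3, 0xbe)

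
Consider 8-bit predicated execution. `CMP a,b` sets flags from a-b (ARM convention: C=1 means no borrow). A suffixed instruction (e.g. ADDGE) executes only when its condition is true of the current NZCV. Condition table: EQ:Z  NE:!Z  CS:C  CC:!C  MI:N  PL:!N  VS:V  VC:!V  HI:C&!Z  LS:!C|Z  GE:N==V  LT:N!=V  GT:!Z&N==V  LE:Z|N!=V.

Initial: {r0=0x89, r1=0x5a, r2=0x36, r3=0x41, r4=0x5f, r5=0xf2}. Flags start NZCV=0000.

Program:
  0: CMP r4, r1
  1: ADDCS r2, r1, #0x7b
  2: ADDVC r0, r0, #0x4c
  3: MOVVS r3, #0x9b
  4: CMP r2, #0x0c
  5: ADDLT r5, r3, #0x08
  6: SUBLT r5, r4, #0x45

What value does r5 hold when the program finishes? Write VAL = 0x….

[0] flags=0010 → (cmp)
[1] flags=0010 CS?T → r2=0xd5
[2] flags=0010 VC?T → r0=0xd5
[3] flags=0010 VS?F → skip
[4] flags=1010 → (cmp)
[5] flags=1010 LT?T → r5=0x49
[6] flags=1010 LT?T → r5=0x1a

VAL = 0x1a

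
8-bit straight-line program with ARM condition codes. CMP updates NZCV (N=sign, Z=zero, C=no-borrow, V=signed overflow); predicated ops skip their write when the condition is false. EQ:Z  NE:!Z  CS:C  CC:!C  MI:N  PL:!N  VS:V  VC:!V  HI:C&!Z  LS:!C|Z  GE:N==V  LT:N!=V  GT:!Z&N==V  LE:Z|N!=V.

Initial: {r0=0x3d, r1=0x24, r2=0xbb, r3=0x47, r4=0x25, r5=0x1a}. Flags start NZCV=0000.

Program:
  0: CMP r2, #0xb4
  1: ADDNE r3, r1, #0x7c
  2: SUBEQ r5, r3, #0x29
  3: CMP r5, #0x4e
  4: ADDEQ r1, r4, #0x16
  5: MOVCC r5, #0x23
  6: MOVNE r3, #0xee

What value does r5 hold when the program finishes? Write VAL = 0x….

VAL = 0x23

[0] flags=0010 → (cmp)
[1] flags=0010 NE?T → r3=0xa0
[2] flags=0010 EQ?F → skip
[3] flags=1000 → (cmp)
[4] flags=1000 EQ?F → skip
[5] flags=1000 CC?T → r5=0x23
[6] flags=1000 NE?T → r3=0xee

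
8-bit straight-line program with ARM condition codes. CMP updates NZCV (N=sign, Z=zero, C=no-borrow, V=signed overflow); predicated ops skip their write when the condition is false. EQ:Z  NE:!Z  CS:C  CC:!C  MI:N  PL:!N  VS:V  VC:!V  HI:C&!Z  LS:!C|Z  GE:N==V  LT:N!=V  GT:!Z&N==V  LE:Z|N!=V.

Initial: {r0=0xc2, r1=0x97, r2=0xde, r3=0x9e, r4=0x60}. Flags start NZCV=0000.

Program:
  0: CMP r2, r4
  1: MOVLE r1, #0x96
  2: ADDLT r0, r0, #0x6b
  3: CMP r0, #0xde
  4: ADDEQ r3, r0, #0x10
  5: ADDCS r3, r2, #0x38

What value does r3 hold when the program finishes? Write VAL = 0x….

VAL = 0x9e

[0] flags=0011 → (cmp)
[1] flags=0011 LE?T → r1=0x96
[2] flags=0011 LT?T → r0=0x2d
[3] flags=0000 → (cmp)
[4] flags=0000 EQ?F → skip
[5] flags=0000 CS?F → skip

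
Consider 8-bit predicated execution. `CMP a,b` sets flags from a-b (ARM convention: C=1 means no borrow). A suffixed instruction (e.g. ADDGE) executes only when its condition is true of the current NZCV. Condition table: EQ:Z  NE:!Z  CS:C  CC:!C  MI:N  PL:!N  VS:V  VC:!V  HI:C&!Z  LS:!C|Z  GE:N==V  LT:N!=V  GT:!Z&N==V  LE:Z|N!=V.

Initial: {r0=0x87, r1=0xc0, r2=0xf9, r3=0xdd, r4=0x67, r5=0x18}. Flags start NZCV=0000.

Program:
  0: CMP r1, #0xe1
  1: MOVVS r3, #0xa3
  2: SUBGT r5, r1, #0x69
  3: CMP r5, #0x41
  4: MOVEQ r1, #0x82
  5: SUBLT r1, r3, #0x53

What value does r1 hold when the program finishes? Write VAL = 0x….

VAL = 0x8a

0: ✓ CMP  NZCV=1000
1: · MOVVS
2: · SUBGT
3: ✓ CMP  NZCV=1000
4: · MOVEQ
5: ✓ SUBLT  r1←0x8a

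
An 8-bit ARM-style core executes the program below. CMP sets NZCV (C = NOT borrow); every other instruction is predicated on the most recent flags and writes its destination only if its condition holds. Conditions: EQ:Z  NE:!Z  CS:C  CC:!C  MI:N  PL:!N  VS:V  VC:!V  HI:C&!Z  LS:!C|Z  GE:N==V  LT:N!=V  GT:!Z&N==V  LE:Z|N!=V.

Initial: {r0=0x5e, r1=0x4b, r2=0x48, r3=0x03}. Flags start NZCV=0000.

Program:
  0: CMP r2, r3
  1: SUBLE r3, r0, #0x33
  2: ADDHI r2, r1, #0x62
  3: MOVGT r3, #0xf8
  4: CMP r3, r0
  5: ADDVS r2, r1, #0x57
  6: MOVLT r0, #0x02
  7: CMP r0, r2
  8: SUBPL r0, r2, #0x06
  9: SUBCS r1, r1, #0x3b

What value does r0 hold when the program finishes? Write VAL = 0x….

0: ✓ CMP  NZCV=0010
1: · SUBLE
2: ✓ ADDHI  r2←0xad
3: ✓ MOVGT  r3←0xf8
4: ✓ CMP  NZCV=1010
5: · ADDVS
6: ✓ MOVLT  r0←0x02
7: ✓ CMP  NZCV=0000
8: ✓ SUBPL  r0←0xa7
9: · SUBCS

VAL = 0xa7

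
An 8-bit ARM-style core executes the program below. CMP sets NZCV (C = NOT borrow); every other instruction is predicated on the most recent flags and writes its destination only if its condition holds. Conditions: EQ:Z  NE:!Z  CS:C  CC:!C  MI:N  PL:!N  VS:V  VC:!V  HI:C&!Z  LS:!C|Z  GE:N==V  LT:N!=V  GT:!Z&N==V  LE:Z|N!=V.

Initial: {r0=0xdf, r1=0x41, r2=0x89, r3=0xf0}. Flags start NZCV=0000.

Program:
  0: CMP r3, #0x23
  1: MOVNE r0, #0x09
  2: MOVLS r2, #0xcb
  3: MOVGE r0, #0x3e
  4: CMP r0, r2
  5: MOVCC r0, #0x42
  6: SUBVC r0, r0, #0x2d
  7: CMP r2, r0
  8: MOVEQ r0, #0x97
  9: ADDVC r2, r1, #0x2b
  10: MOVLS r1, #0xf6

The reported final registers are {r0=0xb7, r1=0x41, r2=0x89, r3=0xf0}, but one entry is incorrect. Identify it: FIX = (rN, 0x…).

FIX = (r0, 0x42)

0: ✓ CMP  NZCV=1010
1: ✓ MOVNE  r0←0x09
2: · MOVLS
3: · MOVGE
4: ✓ CMP  NZCV=1001
5: ✓ MOVCC  r0←0x42
6: · SUBVC
7: ✓ CMP  NZCV=0011
8: · MOVEQ
9: · ADDVC
10: · MOVLS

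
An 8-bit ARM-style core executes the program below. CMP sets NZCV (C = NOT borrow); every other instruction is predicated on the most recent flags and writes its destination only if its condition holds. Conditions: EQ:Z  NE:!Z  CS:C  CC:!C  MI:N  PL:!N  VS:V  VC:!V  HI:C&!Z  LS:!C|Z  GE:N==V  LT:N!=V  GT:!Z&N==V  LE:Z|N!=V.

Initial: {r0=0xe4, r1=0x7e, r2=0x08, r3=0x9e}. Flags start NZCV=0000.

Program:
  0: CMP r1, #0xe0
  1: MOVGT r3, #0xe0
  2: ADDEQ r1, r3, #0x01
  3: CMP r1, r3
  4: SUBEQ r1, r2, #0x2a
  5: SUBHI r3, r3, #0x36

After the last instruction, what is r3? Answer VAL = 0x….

[0] flags=1001 → (cmp)
[1] flags=1001 GT?T → r3=0xe0
[2] flags=1001 EQ?F → skip
[3] flags=1001 → (cmp)
[4] flags=1001 EQ?F → skip
[5] flags=1001 HI?F → skip

VAL = 0xe0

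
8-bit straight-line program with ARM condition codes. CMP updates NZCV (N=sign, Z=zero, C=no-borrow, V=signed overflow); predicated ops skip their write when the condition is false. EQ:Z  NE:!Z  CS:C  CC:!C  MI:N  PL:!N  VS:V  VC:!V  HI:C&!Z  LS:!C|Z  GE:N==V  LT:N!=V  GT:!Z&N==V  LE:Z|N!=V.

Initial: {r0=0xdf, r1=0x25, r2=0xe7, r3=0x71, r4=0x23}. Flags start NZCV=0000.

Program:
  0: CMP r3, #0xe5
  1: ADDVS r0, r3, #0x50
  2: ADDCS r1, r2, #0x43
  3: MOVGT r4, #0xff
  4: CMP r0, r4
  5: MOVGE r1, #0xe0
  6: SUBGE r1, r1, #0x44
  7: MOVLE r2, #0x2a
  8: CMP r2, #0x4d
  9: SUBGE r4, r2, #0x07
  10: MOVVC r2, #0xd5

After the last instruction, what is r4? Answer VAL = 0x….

VAL = 0xff

[0] flags=1001 → (cmp)
[1] flags=1001 VS?T → r0=0xc1
[2] flags=1001 CS?F → skip
[3] flags=1001 GT?T → r4=0xff
[4] flags=1000 → (cmp)
[5] flags=1000 GE?F → skip
[6] flags=1000 GE?F → skip
[7] flags=1000 LE?T → r2=0x2a
[8] flags=1000 → (cmp)
[9] flags=1000 GE?F → skip
[10] flags=1000 VC?T → r2=0xd5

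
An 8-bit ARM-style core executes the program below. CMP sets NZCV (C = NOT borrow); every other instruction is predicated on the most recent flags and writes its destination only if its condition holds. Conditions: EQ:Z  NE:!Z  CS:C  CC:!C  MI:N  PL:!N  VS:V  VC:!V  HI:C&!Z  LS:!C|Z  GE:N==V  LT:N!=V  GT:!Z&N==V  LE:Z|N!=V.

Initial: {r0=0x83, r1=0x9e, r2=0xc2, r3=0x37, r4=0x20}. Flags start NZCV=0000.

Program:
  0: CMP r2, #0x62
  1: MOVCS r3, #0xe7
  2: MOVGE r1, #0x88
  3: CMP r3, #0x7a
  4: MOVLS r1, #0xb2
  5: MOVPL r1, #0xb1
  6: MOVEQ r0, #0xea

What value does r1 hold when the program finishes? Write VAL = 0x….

[0] flags=0011 → (cmp)
[1] flags=0011 CS?T → r3=0xe7
[2] flags=0011 GE?F → skip
[3] flags=0011 → (cmp)
[4] flags=0011 LS?F → skip
[5] flags=0011 PL?T → r1=0xb1
[6] flags=0011 EQ?F → skip

VAL = 0xb1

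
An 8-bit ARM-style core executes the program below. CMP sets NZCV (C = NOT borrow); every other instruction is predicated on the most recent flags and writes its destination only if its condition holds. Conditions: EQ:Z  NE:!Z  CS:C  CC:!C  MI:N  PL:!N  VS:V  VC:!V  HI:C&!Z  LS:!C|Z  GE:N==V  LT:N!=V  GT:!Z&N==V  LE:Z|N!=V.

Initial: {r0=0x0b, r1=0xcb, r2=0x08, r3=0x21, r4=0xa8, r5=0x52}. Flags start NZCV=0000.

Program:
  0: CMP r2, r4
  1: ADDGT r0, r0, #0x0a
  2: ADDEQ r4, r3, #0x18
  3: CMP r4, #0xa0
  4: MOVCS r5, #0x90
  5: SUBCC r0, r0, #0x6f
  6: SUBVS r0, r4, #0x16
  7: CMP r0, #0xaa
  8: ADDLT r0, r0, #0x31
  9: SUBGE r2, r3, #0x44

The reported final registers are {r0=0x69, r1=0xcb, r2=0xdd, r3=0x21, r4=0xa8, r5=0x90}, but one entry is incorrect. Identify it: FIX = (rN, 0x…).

0: ✓ CMP  NZCV=0000
1: ✓ ADDGT  r0←0x15
2: · ADDEQ
3: ✓ CMP  NZCV=0010
4: ✓ MOVCS  r5←0x90
5: · SUBCC
6: · SUBVS
7: ✓ CMP  NZCV=0000
8: · ADDLT
9: ✓ SUBGE  r2←0xdd

FIX = (r0, 0x15)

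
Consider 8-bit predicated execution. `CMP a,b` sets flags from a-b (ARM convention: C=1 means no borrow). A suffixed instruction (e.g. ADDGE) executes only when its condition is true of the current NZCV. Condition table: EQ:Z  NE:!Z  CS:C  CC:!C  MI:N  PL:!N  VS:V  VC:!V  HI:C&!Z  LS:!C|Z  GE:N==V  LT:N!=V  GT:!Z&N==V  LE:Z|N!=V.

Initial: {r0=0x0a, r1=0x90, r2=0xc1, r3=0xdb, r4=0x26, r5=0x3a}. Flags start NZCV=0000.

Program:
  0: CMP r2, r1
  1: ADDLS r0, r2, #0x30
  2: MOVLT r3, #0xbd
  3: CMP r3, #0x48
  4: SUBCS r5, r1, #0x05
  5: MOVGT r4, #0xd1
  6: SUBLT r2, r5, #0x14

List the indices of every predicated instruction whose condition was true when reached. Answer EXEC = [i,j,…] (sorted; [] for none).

[0] flags=0010 → (cmp)
[1] flags=0010 LS?F → skip
[2] flags=0010 LT?F → skip
[3] flags=1010 → (cmp)
[4] flags=1010 CS?T → r5=0x8b
[5] flags=1010 GT?F → skip
[6] flags=1010 LT?T → r2=0x77

EXEC = [4,6]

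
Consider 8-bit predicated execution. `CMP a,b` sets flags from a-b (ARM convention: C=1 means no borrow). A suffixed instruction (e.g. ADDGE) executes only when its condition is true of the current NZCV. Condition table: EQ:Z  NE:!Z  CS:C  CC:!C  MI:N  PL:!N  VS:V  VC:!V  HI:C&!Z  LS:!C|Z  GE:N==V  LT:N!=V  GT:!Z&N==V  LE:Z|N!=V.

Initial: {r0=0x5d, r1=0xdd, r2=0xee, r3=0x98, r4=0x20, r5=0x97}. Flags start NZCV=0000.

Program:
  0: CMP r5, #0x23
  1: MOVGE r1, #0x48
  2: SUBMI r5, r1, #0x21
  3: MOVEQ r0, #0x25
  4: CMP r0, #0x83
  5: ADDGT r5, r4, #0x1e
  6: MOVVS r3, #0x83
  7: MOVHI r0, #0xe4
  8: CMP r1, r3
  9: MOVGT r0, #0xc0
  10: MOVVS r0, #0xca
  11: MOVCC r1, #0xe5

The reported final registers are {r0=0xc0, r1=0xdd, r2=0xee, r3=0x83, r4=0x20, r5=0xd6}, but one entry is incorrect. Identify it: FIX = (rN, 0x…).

FIX = (r5, 0x3e)

[0] flags=0011 → (cmp)
[1] flags=0011 GE?F → skip
[2] flags=0011 MI?F → skip
[3] flags=0011 EQ?F → skip
[4] flags=1001 → (cmp)
[5] flags=1001 GT?T → r5=0x3e
[6] flags=1001 VS?T → r3=0x83
[7] flags=1001 HI?F → skip
[8] flags=0010 → (cmp)
[9] flags=0010 GT?T → r0=0xc0
[10] flags=0010 VS?F → skip
[11] flags=0010 CC?F → skip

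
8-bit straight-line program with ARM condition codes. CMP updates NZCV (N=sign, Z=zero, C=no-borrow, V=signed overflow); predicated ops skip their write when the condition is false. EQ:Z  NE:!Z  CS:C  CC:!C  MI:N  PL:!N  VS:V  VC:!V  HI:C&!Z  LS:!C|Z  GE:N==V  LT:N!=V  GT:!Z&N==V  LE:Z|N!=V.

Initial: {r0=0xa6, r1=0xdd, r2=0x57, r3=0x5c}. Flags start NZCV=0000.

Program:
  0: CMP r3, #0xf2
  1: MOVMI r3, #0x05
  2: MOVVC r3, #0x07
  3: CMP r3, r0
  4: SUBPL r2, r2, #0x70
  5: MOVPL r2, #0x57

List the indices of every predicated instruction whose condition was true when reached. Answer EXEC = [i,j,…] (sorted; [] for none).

EXEC = [2,4,5]

[0] flags=0000 → (cmp)
[1] flags=0000 MI?F → skip
[2] flags=0000 VC?T → r3=0x07
[3] flags=0000 → (cmp)
[4] flags=0000 PL?T → r2=0xe7
[5] flags=0000 PL?T → r2=0x57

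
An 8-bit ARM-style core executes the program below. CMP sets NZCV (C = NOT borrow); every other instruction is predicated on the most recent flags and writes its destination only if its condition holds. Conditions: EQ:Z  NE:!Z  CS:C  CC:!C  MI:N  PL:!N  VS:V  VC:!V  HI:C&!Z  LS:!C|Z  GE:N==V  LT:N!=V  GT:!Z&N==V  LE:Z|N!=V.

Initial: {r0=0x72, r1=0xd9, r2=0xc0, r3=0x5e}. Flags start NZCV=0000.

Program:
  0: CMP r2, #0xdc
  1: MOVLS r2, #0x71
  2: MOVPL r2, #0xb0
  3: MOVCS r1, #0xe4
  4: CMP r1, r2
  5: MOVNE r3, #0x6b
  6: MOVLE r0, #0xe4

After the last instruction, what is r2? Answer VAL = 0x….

VAL = 0x71

[0] flags=1000 → (cmp)
[1] flags=1000 LS?T → r2=0x71
[2] flags=1000 PL?F → skip
[3] flags=1000 CS?F → skip
[4] flags=0011 → (cmp)
[5] flags=0011 NE?T → r3=0x6b
[6] flags=0011 LE?T → r0=0xe4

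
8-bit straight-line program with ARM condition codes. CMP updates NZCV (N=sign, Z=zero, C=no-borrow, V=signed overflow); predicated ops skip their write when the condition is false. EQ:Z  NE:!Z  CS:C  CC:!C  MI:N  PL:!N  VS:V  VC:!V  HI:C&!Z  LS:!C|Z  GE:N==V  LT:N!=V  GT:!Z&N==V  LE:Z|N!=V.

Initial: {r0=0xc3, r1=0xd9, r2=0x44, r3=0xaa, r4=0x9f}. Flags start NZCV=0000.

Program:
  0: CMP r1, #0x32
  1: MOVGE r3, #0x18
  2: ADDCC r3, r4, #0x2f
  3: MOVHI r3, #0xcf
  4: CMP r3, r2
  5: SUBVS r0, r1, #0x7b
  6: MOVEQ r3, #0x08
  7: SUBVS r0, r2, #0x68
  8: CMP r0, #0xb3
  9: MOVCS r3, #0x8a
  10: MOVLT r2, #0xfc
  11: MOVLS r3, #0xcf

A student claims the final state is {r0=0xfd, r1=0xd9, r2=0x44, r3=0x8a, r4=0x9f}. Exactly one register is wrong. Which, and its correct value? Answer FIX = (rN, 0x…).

FIX = (r0, 0xc3)

[0] flags=1010 → (cmp)
[1] flags=1010 GE?F → skip
[2] flags=1010 CC?F → skip
[3] flags=1010 HI?T → r3=0xcf
[4] flags=1010 → (cmp)
[5] flags=1010 VS?F → skip
[6] flags=1010 EQ?F → skip
[7] flags=1010 VS?F → skip
[8] flags=0010 → (cmp)
[9] flags=0010 CS?T → r3=0x8a
[10] flags=0010 LT?F → skip
[11] flags=0010 LS?F → skip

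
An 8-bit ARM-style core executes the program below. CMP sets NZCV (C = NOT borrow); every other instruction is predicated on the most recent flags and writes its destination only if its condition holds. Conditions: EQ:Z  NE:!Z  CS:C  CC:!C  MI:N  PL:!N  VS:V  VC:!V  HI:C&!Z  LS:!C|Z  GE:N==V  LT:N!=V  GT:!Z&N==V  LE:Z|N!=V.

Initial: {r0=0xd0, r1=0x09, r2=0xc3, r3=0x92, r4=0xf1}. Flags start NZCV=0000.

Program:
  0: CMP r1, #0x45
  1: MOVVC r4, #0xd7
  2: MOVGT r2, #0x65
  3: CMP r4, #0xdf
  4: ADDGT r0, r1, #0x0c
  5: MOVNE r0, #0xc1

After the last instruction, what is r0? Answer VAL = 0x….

VAL = 0xc1

[0] flags=1000 → (cmp)
[1] flags=1000 VC?T → r4=0xd7
[2] flags=1000 GT?F → skip
[3] flags=1000 → (cmp)
[4] flags=1000 GT?F → skip
[5] flags=1000 NE?T → r0=0xc1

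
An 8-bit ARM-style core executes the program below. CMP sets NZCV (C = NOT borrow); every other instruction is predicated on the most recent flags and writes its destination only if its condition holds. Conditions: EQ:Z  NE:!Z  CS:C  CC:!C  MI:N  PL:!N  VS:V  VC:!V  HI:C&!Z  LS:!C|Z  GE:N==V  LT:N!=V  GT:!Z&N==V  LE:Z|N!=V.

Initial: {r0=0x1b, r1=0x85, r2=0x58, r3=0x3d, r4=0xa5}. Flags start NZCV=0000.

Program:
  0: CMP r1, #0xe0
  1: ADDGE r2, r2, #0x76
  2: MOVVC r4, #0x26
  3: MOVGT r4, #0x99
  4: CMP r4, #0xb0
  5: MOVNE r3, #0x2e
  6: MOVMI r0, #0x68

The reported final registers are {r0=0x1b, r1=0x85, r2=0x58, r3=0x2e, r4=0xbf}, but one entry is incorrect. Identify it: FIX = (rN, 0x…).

FIX = (r4, 0x26)

0: ✓ CMP  NZCV=1000
1: · ADDGE
2: ✓ MOVVC  r4←0x26
3: · MOVGT
4: ✓ CMP  NZCV=0000
5: ✓ MOVNE  r3←0x2e
6: · MOVMI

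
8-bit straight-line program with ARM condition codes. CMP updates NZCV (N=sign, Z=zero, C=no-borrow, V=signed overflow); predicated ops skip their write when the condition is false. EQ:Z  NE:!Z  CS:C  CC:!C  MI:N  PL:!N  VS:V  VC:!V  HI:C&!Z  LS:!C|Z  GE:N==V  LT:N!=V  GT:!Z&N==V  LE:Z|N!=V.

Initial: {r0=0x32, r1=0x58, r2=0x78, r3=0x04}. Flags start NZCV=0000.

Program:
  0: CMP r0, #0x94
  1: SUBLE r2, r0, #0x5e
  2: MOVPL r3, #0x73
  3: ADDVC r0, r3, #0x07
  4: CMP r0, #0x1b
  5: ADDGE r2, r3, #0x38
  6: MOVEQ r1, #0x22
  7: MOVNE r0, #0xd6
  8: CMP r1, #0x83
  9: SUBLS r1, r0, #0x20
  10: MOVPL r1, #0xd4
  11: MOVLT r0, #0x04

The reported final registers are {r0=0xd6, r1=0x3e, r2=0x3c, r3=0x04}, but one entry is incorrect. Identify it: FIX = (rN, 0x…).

FIX = (r1, 0xb6)

0: ✓ CMP  NZCV=1001
1: · SUBLE
2: · MOVPL
3: · ADDVC
4: ✓ CMP  NZCV=0010
5: ✓ ADDGE  r2←0x3c
6: · MOVEQ
7: ✓ MOVNE  r0←0xd6
8: ✓ CMP  NZCV=1001
9: ✓ SUBLS  r1←0xb6
10: · MOVPL
11: · MOVLT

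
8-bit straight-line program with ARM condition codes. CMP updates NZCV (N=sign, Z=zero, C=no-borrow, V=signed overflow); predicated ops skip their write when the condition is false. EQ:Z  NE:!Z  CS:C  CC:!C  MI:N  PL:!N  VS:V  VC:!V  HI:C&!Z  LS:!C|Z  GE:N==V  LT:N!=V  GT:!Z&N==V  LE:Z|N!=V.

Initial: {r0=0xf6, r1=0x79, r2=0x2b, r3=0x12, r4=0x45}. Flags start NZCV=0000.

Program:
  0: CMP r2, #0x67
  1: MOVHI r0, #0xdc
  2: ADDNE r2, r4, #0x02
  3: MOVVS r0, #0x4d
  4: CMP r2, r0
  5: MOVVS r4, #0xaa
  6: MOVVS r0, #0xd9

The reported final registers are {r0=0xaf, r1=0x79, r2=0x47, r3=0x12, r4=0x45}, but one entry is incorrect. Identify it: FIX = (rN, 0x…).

FIX = (r0, 0xf6)

0: ✓ CMP  NZCV=1000
1: · MOVHI
2: ✓ ADDNE  r2←0x47
3: · MOVVS
4: ✓ CMP  NZCV=0000
5: · MOVVS
6: · MOVVS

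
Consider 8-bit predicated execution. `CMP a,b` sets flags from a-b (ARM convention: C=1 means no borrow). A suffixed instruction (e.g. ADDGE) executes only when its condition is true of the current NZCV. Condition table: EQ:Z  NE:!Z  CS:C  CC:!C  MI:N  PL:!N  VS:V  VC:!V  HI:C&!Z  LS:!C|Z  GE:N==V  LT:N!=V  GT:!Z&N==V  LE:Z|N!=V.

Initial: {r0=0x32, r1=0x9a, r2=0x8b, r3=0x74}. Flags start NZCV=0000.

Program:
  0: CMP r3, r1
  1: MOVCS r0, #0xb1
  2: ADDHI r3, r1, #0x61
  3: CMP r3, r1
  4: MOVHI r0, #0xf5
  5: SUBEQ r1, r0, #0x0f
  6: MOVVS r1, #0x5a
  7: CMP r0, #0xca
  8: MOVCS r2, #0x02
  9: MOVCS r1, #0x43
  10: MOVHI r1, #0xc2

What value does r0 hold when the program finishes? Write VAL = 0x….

0: ✓ CMP  NZCV=1001
1: · MOVCS
2: · ADDHI
3: ✓ CMP  NZCV=1001
4: · MOVHI
5: · SUBEQ
6: ✓ MOVVS  r1←0x5a
7: ✓ CMP  NZCV=0000
8: · MOVCS
9: · MOVCS
10: · MOVHI

VAL = 0x32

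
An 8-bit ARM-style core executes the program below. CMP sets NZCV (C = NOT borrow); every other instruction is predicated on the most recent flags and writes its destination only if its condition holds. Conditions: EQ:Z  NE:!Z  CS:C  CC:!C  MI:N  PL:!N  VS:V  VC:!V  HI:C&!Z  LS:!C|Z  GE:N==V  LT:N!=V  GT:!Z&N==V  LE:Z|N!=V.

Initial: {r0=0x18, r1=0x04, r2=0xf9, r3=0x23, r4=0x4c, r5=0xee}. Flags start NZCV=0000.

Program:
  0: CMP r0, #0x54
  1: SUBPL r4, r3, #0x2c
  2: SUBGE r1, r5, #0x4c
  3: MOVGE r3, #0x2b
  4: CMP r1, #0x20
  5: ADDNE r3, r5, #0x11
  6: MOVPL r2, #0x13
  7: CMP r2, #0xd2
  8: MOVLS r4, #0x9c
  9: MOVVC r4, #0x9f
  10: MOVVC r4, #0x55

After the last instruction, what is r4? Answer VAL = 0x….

VAL = 0x55

0: ✓ CMP  NZCV=1000
1: · SUBPL
2: · SUBGE
3: · MOVGE
4: ✓ CMP  NZCV=1000
5: ✓ ADDNE  r3←0xff
6: · MOVPL
7: ✓ CMP  NZCV=0010
8: · MOVLS
9: ✓ MOVVC  r4←0x9f
10: ✓ MOVVC  r4←0x55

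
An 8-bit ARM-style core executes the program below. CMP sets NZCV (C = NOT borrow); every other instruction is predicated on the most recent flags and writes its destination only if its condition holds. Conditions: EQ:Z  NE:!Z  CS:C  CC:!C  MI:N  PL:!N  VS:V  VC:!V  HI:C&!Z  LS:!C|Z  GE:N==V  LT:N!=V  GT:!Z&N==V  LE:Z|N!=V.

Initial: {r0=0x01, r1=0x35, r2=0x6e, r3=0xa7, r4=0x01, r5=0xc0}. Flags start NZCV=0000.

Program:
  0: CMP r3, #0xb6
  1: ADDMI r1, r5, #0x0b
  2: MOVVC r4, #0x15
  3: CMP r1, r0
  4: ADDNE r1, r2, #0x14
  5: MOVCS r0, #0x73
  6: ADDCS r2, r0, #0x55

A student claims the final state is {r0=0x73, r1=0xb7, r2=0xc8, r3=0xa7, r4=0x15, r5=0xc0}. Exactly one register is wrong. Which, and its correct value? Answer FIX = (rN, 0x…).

FIX = (r1, 0x82)

0: ✓ CMP  NZCV=1000
1: ✓ ADDMI  r1←0xcb
2: ✓ MOVVC  r4←0x15
3: ✓ CMP  NZCV=1010
4: ✓ ADDNE  r1←0x82
5: ✓ MOVCS  r0←0x73
6: ✓ ADDCS  r2←0xc8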